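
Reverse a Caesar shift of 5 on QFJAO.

LAEVJ

Q(16): 16−5=11 → L
F(5): 5−5=0 → A
J(9): 9−5=4 → E
A(0): 0−5=-5≡21 → V
O(14): 14−5=9 → J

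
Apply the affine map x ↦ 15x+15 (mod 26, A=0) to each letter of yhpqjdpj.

lqgvuigu

y(24): 15·24+15=375≡11 → l
h(7): 15·7+15=120≡16 → q
p(15): 15·15+15=240≡6 → g
q(16): 15·16+15=255≡21 → v
j(9): 15·9+15=150≡20 → u
d(3): 15·3+15=60≡8 → i
p(15): 15·15+15=240≡6 → g
j(9): 15·9+15=150≡20 → u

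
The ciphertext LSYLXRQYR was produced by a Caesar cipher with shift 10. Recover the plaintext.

BIOBNHGOH

L(11): 11−10=1 → B
S(18): 18−10=8 → I
Y(24): 24−10=14 → O
L(11): 11−10=1 → B
X(23): 23−10=13 → N
R(17): 17−10=7 → H
Q(16): 16−10=6 → G
Y(24): 24−10=14 → O
R(17): 17−10=7 → H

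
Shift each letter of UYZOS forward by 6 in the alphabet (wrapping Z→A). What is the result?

U(20): 20+6=26≡0 → A
Y(24): 24+6=30≡4 → E
Z(25): 25+6=31≡5 → F
O(14): 14+6=20 → U
S(18): 18+6=24 → Y

AEFUY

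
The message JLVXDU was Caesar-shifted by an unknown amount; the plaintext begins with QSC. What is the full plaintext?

QSCEKB

From the crib: J(9)−Q(16)=-7≡19, so the shift is 19.
Subtract 19 from each ciphertext letter:
J(9): 9−19=-10≡16 → Q
L(11): 11−19=-8≡18 → S
V(21): 21−19=2 → C
X(23): 23−19=4 → E
D(3): 3−19=-16≡10 → K
U(20): 20−19=1 → B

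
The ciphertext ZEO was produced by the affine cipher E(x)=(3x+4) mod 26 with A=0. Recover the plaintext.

The inverse of 3 mod 26 is 9, since 3·9=27≡1. Apply D(y)=9·(y−4) mod 26:
Z(25): 9·(25−4)=189≡7 → H
E(4): 9·(4−4)=0 → A
O(14): 9·(14−4)=90≡12 → M

HAM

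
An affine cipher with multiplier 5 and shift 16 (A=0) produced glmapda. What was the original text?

yzucfnc

The inverse of 5 mod 26 is 21, since 5·21=105≡1. Apply D(y)=21·(y−16) mod 26:
g(6): 21·(6−16)=-210≡24 → y
l(11): 21·(11−16)=-105≡25 → z
m(12): 21·(12−16)=-84≡20 → u
a(0): 21·(0−16)=-336≡2 → c
p(15): 21·(15−16)=-21≡5 → f
d(3): 21·(3−16)=-273≡13 → n
a(0): 21·(0−16)=-336≡2 → c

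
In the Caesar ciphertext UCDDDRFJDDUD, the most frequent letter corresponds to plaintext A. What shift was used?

3

The most frequent ciphertext letter is D (appears 6 times).
D is position 3; A is position 0.
Shift = 3.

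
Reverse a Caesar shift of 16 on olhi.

o(14): 14−16=-2≡24 → y
l(11): 11−16=-5≡21 → v
h(7): 7−16=-9≡17 → r
i(8): 8−16=-8≡18 → s

yvrs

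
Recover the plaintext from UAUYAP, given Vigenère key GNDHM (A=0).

ONRROJ

Repeat the key across the ciphertext: GNDHMG
U(20)−G(6): 14 → O
A(0)−N(13): -13≡13 → N
U(20)−D(3): 17 → R
Y(24)−H(7): 17 → R
A(0)−M(12): -12≡14 → O
P(15)−G(6): 9 → J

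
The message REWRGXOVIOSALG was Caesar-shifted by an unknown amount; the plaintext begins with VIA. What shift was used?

22

From the crib: R(17)−V(21)=-4≡22, so the shift is 22.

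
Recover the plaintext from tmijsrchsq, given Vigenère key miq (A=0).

hesxkbqzce

Repeat the key across the ciphertext: miqmiqmiqm
t(19)−m(12): 7 → h
m(12)−i(8): 4 → e
i(8)−q(16): -8≡18 → s
j(9)−m(12): -3≡23 → x
s(18)−i(8): 10 → k
r(17)−q(16): 1 → b
c(2)−m(12): -10≡16 → q
h(7)−i(8): -1≡25 → z
s(18)−q(16): 2 → c
q(16)−m(12): 4 → e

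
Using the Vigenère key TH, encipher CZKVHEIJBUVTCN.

VGDCALBQUBOAVU

Repeat the key across the message: THTHTHTHTHTHTH
C(2)+T(19): 21 → V
Z(25)+H(7): 32≡6 → G
K(10)+T(19): 29≡3 → D
V(21)+H(7): 28≡2 → C
H(7)+T(19): 26≡0 → A
E(4)+H(7): 11 → L
I(8)+T(19): 27≡1 → B
J(9)+H(7): 16 → Q
B(1)+T(19): 20 → U
U(20)+H(7): 27≡1 → B
V(21)+T(19): 40≡14 → O
T(19)+H(7): 26≡0 → A
C(2)+T(19): 21 → V
N(13)+H(7): 20 → U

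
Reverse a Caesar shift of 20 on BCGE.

B(1): 1−20=-19≡7 → H
C(2): 2−20=-18≡8 → I
G(6): 6−20=-14≡12 → M
E(4): 4−20=-16≡10 → K

HIMK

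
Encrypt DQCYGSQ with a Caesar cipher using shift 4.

HUGCKWU

D(3): 3+4=7 → H
Q(16): 16+4=20 → U
C(2): 2+4=6 → G
Y(24): 24+4=28≡2 → C
G(6): 6+4=10 → K
S(18): 18+4=22 → W
Q(16): 16+4=20 → U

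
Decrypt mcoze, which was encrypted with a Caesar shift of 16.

m(12): 12−16=-4≡22 → w
c(2): 2−16=-14≡12 → m
o(14): 14−16=-2≡24 → y
z(25): 25−16=9 → j
e(4): 4−16=-12≡14 → o

wmyjo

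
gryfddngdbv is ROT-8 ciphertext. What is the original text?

g(6): 6−8=-2≡24 → y
r(17): 17−8=9 → j
y(24): 24−8=16 → q
f(5): 5−8=-3≡23 → x
d(3): 3−8=-5≡21 → v
d(3): 3−8=-5≡21 → v
n(13): 13−8=5 → f
g(6): 6−8=-2≡24 → y
d(3): 3−8=-5≡21 → v
b(1): 1−8=-7≡19 → t
v(21): 21−8=13 → n

yjqxvvfyvtn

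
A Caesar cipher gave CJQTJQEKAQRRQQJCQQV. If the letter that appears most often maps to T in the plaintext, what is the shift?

The most frequent ciphertext letter is Q (appears 7 times).
Q is position 16; T is position 19.
Shift = -3≡23.

23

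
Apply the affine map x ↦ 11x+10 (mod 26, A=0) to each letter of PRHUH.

TPJWJ

P(15): 11·15+10=175≡19 → T
R(17): 11·17+10=197≡15 → P
H(7): 11·7+10=87≡9 → J
U(20): 11·20+10=230≡22 → W
H(7): 11·7+10=87≡9 → J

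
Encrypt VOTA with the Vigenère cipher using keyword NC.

IQGC

Repeat the key across the message: NCNC
V(21)+N(13): 34≡8 → I
O(14)+C(2): 16 → Q
T(19)+N(13): 32≡6 → G
A(0)+C(2): 2 → C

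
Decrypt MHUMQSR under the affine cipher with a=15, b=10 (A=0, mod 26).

OFSOQEX

The inverse of 15 mod 26 is 7, since 15·7=105≡1. Apply D(y)=7·(y−10) mod 26:
M(12): 7·(12−10)=14 → O
H(7): 7·(7−10)=-21≡5 → F
U(20): 7·(20−10)=70≡18 → S
M(12): 7·(12−10)=14 → O
Q(16): 7·(16−10)=42≡16 → Q
S(18): 7·(18−10)=56≡4 → E
R(17): 7·(17−10)=49≡23 → X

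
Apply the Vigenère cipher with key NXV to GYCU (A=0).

Repeat the key across the message: NXVN
G(6)+N(13): 19 → T
Y(24)+X(23): 47≡21 → V
C(2)+V(21): 23 → X
U(20)+N(13): 33≡7 → H

TVXH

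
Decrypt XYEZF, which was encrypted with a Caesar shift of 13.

X(23): 23−13=10 → K
Y(24): 24−13=11 → L
E(4): 4−13=-9≡17 → R
Z(25): 25−13=12 → M
F(5): 5−13=-8≡18 → S

KLRMS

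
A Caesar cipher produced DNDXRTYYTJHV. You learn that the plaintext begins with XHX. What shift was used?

6

From the crib: D(3)−X(23)=-20≡6, so the shift is 6.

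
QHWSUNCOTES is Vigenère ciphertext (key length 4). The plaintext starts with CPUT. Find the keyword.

OSCZ

Subtract each crib letter from the matching ciphertext letter (mod 26):
Q(16)−C(2)=14 → O
H(7)−P(15)=-8≡18 → S
W(22)−U(20)=2 → C
S(18)−T(19)=-1≡25 → Z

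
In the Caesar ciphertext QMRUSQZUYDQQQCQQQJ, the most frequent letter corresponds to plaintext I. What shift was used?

8

The most frequent ciphertext letter is Q (appears 8 times).
Q is position 16; I is position 8.
Shift = 8.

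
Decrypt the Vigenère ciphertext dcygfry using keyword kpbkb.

tnxwehj

Repeat the key across the ciphertext: kpbkbkp
d(3)−k(10): -7≡19 → t
c(2)−p(15): -13≡13 → n
y(24)−b(1): 23 → x
g(6)−k(10): -4≡22 → w
f(5)−b(1): 4 → e
r(17)−k(10): 7 → h
y(24)−p(15): 9 → j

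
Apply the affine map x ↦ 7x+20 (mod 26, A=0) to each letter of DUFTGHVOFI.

PEDXKRLODY

D(3): 7·3+20=41≡15 → P
U(20): 7·20+20=160≡4 → E
F(5): 7·5+20=55≡3 → D
T(19): 7·19+20=153≡23 → X
G(6): 7·6+20=62≡10 → K
H(7): 7·7+20=69≡17 → R
V(21): 7·21+20=167≡11 → L
O(14): 7·14+20=118≡14 → O
F(5): 7·5+20=55≡3 → D
I(8): 7·8+20=76≡24 → Y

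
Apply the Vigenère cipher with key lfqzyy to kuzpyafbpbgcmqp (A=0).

Repeat the key across the message: lfqzyylfqzyylfq
k(10)+l(11): 21 → v
u(20)+f(5): 25 → z
z(25)+q(16): 41≡15 → p
p(15)+z(25): 40≡14 → o
y(24)+y(24): 48≡22 → w
a(0)+y(24): 24 → y
f(5)+l(11): 16 → q
b(1)+f(5): 6 → g
p(15)+q(16): 31≡5 → f
b(1)+z(25): 26≡0 → a
g(6)+y(24): 30≡4 → e
c(2)+y(24): 26≡0 → a
m(12)+l(11): 23 → x
q(16)+f(5): 21 → v
p(15)+q(16): 31≡5 → f

vzpowyqgfaeaxvf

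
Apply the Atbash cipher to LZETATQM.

L(11) → O(14)
Z(25) → A(0)
E(4) → V(21)
T(19) → G(6)
A(0) → Z(25)
T(19) → G(6)
Q(16) → J(9)
M(12) → N(13)

OAVGZGJN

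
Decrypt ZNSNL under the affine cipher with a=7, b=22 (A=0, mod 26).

TVSVR

The inverse of 7 mod 26 is 15, since 7·15=105≡1. Apply D(y)=15·(y−22) mod 26:
Z(25): 15·(25−22)=45≡19 → T
N(13): 15·(13−22)=-135≡21 → V
S(18): 15·(18−22)=-60≡18 → S
N(13): 15·(13−22)=-135≡21 → V
L(11): 15·(11−22)=-165≡17 → R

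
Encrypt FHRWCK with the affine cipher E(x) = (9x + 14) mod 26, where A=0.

F(5): 9·5+14=59≡7 → H
H(7): 9·7+14=77≡25 → Z
R(17): 9·17+14=167≡11 → L
W(22): 9·22+14=212≡4 → E
C(2): 9·2+14=32≡6 → G
K(10): 9·10+14=104≡0 → A

HZLEGA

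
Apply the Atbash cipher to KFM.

K(10) → P(15)
F(5) → U(20)
M(12) → N(13)

PUN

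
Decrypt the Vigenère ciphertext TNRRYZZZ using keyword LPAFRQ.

IYRMHJOK

Repeat the key across the ciphertext: LPAFRQLP
T(19)−L(11): 8 → I
N(13)−P(15): -2≡24 → Y
R(17)−A(0): 17 → R
R(17)−F(5): 12 → M
Y(24)−R(17): 7 → H
Z(25)−Q(16): 9 → J
Z(25)−L(11): 14 → O
Z(25)−P(15): 10 → K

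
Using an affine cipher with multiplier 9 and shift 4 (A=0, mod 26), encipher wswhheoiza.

w(22): 9·22+4=202≡20 → u
s(18): 9·18+4=166≡10 → k
w(22): 9·22+4=202≡20 → u
h(7): 9·7+4=67≡15 → p
h(7): 9·7+4=67≡15 → p
e(4): 9·4+4=40≡14 → o
o(14): 9·14+4=130≡0 → a
i(8): 9·8+4=76≡24 → y
z(25): 9·25+4=229≡21 → v
a(0): 9·0+4=4 → e

ukuppoayve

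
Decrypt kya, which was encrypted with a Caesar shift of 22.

oce

k(10): 10−22=-12≡14 → o
y(24): 24−22=2 → c
a(0): 0−22=-22≡4 → e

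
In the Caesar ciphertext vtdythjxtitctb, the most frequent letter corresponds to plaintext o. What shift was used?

The most frequent ciphertext letter is t (appears 5 times).
t is position 19; o is position 14.
Shift = 5.

5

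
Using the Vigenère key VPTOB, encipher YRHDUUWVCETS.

Repeat the key across the message: VPTOBVPTOBVP
Y(24)+V(21): 45≡19 → T
R(17)+P(15): 32≡6 → G
H(7)+T(19): 26≡0 → A
D(3)+O(14): 17 → R
U(20)+B(1): 21 → V
U(20)+V(21): 41≡15 → P
W(22)+P(15): 37≡11 → L
V(21)+T(19): 40≡14 → O
C(2)+O(14): 16 → Q
E(4)+B(1): 5 → F
T(19)+V(21): 40≡14 → O
S(18)+P(15): 33≡7 → H

TGARVPLOQFOH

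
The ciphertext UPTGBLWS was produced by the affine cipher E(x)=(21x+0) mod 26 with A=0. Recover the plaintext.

WXREFDGM

The inverse of 21 mod 26 is 5, since 21·5=105≡1. Apply D(y)=5·(y−0) mod 26:
U(20): 5·(20−0)=100≡22 → W
P(15): 5·(15−0)=75≡23 → X
T(19): 5·(19−0)=95≡17 → R
G(6): 5·(6−0)=30≡4 → E
B(1): 5·(1−0)=5 → F
L(11): 5·(11−0)=55≡3 → D
W(22): 5·(22−0)=110≡6 → G
S(18): 5·(18−0)=90≡12 → M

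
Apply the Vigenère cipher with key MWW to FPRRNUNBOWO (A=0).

Repeat the key across the message: MWWMWWMWWMW
F(5)+M(12): 17 → R
P(15)+W(22): 37≡11 → L
R(17)+W(22): 39≡13 → N
R(17)+M(12): 29≡3 → D
N(13)+W(22): 35≡9 → J
U(20)+W(22): 42≡16 → Q
N(13)+M(12): 25 → Z
B(1)+W(22): 23 → X
O(14)+W(22): 36≡10 → K
W(22)+M(12): 34≡8 → I
O(14)+W(22): 36≡10 → K

RLNDJQZXKIK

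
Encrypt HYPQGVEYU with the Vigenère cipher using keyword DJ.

Repeat the key across the message: DJDJDJDJD
H(7)+D(3): 10 → K
Y(24)+J(9): 33≡7 → H
P(15)+D(3): 18 → S
Q(16)+J(9): 25 → Z
G(6)+D(3): 9 → J
V(21)+J(9): 30≡4 → E
E(4)+D(3): 7 → H
Y(24)+J(9): 33≡7 → H
U(20)+D(3): 23 → X

KHSZJEHHX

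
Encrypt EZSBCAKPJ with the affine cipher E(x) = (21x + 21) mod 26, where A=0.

E(4): 21·4+21=105≡1 → B
Z(25): 21·25+21=546≡0 → A
S(18): 21·18+21=399≡9 → J
B(1): 21·1+21=42≡16 → Q
C(2): 21·2+21=63≡11 → L
A(0): 21·0+21=21 → V
K(10): 21·10+21=231≡23 → X
P(15): 21·15+21=336≡24 → Y
J(9): 21·9+21=210≡2 → C

BAJQLVXYC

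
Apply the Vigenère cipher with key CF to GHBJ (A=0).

Repeat the key across the message: CFCF
G(6)+C(2): 8 → I
H(7)+F(5): 12 → M
B(1)+C(2): 3 → D
J(9)+F(5): 14 → O

IMDO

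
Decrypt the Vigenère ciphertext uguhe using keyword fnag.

ptubz

Repeat the key across the ciphertext: fnagf
u(20)−f(5): 15 → p
g(6)−n(13): -7≡19 → t
u(20)−a(0): 20 → u
h(7)−g(6): 1 → b
e(4)−f(5): -1≡25 → z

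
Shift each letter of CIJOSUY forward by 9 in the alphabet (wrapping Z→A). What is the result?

LRSXBDH

C(2): 2+9=11 → L
I(8): 8+9=17 → R
J(9): 9+9=18 → S
O(14): 14+9=23 → X
S(18): 18+9=27≡1 → B
U(20): 20+9=29≡3 → D
Y(24): 24+9=33≡7 → H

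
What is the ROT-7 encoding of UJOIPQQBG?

BQVPWXXIN

U(20): 20+7=27≡1 → B
J(9): 9+7=16 → Q
O(14): 14+7=21 → V
I(8): 8+7=15 → P
P(15): 15+7=22 → W
Q(16): 16+7=23 → X
Q(16): 16+7=23 → X
B(1): 1+7=8 → I
G(6): 6+7=13 → N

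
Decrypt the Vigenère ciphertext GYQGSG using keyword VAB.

LYPLSF

Repeat the key across the ciphertext: VABVAB
G(6)−V(21): -15≡11 → L
Y(24)−A(0): 24 → Y
Q(16)−B(1): 15 → P
G(6)−V(21): -15≡11 → L
S(18)−A(0): 18 → S
G(6)−B(1): 5 → F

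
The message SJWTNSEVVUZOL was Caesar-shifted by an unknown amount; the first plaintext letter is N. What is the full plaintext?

NEROINZQQPUJG

From the crib: S(18)−N(13)=5, so the shift is 5.
Subtract 5 from each ciphertext letter:
S(18): 18−5=13 → N
J(9): 9−5=4 → E
W(22): 22−5=17 → R
T(19): 19−5=14 → O
N(13): 13−5=8 → I
S(18): 18−5=13 → N
E(4): 4−5=-1≡25 → Z
V(21): 21−5=16 → Q
V(21): 21−5=16 → Q
U(20): 20−5=15 → P
Z(25): 25−5=20 → U
O(14): 14−5=9 → J
L(11): 11−5=6 → G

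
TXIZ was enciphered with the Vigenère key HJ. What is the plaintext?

MOBQ

Repeat the key across the ciphertext: HJHJ
T(19)−H(7): 12 → M
X(23)−J(9): 14 → O
I(8)−H(7): 1 → B
Z(25)−J(9): 16 → Q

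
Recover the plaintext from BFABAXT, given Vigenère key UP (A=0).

HQGMGIZ

Repeat the key across the ciphertext: UPUPUPU
B(1)−U(20): -19≡7 → H
F(5)−P(15): -10≡16 → Q
A(0)−U(20): -20≡6 → G
B(1)−P(15): -14≡12 → M
A(0)−U(20): -20≡6 → G
X(23)−P(15): 8 → I
T(19)−U(20): -1≡25 → Z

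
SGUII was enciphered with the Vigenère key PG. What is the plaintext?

DAFCT

Repeat the key across the ciphertext: PGPGP
S(18)−P(15): 3 → D
G(6)−G(6): 0 → A
U(20)−P(15): 5 → F
I(8)−G(6): 2 → C
I(8)−P(15): -7≡19 → T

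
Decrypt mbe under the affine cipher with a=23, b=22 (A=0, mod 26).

mhg

The inverse of 23 mod 26 is 17, since 23·17=391≡1. Apply D(y)=17·(y−22) mod 26:
m(12): 17·(12−22)=-170≡12 → m
b(1): 17·(1−22)=-357≡7 → h
e(4): 17·(4−22)=-306≡6 → g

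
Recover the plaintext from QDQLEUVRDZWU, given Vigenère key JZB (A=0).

Repeat the key across the ciphertext: JZBJZBJZBJZB
Q(16)−J(9): 7 → H
D(3)−Z(25): -22≡4 → E
Q(16)−B(1): 15 → P
L(11)−J(9): 2 → C
E(4)−Z(25): -21≡5 → F
U(20)−B(1): 19 → T
V(21)−J(9): 12 → M
R(17)−Z(25): -8≡18 → S
D(3)−B(1): 2 → C
Z(25)−J(9): 16 → Q
W(22)−Z(25): -3≡23 → X
U(20)−B(1): 19 → T

HEPCFTMSCQXT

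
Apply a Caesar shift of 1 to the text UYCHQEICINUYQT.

U(20): 20+1=21 → V
Y(24): 24+1=25 → Z
C(2): 2+1=3 → D
H(7): 7+1=8 → I
Q(16): 16+1=17 → R
E(4): 4+1=5 → F
I(8): 8+1=9 → J
C(2): 2+1=3 → D
I(8): 8+1=9 → J
N(13): 13+1=14 → O
U(20): 20+1=21 → V
Y(24): 24+1=25 → Z
Q(16): 16+1=17 → R
T(19): 19+1=20 → U

VZDIRFJDJOVZRU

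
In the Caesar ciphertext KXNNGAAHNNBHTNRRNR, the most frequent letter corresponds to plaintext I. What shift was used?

The most frequent ciphertext letter is N (appears 6 times).
N is position 13; I is position 8.
Shift = 5.

5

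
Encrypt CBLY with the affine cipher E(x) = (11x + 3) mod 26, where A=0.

C(2): 11·2+3=25 → Z
B(1): 11·1+3=14 → O
L(11): 11·11+3=124≡20 → U
Y(24): 11·24+3=267≡7 → H

ZOUH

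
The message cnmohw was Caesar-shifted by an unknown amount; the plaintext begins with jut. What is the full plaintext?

jutvod

From the crib: c(2)−j(9)=-7≡19, so the shift is 19.
Subtract 19 from each ciphertext letter:
c(2): 2−19=-17≡9 → j
n(13): 13−19=-6≡20 → u
m(12): 12−19=-7≡19 → t
o(14): 14−19=-5≡21 → v
h(7): 7−19=-12≡14 → o
w(22): 22−19=3 → d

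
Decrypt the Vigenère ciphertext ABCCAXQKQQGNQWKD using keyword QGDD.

Repeat the key across the ciphertext: QGDDQGDDQGDDQGDD
A(0)−Q(16): -16≡10 → K
B(1)−G(6): -5≡21 → V
C(2)−D(3): -1≡25 → Z
C(2)−D(3): -1≡25 → Z
A(0)−Q(16): -16≡10 → K
X(23)−G(6): 17 → R
Q(16)−D(3): 13 → N
K(10)−D(3): 7 → H
Q(16)−Q(16): 0 → A
Q(16)−G(6): 10 → K
G(6)−D(3): 3 → D
N(13)−D(3): 10 → K
Q(16)−Q(16): 0 → A
W(22)−G(6): 16 → Q
K(10)−D(3): 7 → H
D(3)−D(3): 0 → A

KVZZKRNHAKDKAQHA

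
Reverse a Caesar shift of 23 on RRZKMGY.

R(17): 17−23=-6≡20 → U
R(17): 17−23=-6≡20 → U
Z(25): 25−23=2 → C
K(10): 10−23=-13≡13 → N
M(12): 12−23=-11≡15 → P
G(6): 6−23=-17≡9 → J
Y(24): 24−23=1 → B

UUCNPJB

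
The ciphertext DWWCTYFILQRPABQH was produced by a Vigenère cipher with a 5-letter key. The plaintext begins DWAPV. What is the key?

AAWNY

Subtract each crib letter from the matching ciphertext letter (mod 26):
D(3)−D(3)=0 → A
W(22)−W(22)=0 → A
W(22)−A(0)=22 → W
C(2)−P(15)=-13≡13 → N
T(19)−V(21)=-2≡24 → Y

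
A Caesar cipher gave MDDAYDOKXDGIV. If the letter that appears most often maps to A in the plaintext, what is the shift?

The most frequent ciphertext letter is D (appears 4 times).
D is position 3; A is position 0.
Shift = 3.

3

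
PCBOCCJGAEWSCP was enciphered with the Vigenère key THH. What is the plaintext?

WVUVVVQZTLPLJI

Repeat the key across the ciphertext: THHTHHTHHTHHTH
P(15)−T(19): -4≡22 → W
C(2)−H(7): -5≡21 → V
B(1)−H(7): -6≡20 → U
O(14)−T(19): -5≡21 → V
C(2)−H(7): -5≡21 → V
C(2)−H(7): -5≡21 → V
J(9)−T(19): -10≡16 → Q
G(6)−H(7): -1≡25 → Z
A(0)−H(7): -7≡19 → T
E(4)−T(19): -15≡11 → L
W(22)−H(7): 15 → P
S(18)−H(7): 11 → L
C(2)−T(19): -17≡9 → J
P(15)−H(7): 8 → I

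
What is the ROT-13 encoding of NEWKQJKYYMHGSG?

ARJXDWXLLZUTFT

N(13): 13+13=26≡0 → A
E(4): 4+13=17 → R
W(22): 22+13=35≡9 → J
K(10): 10+13=23 → X
Q(16): 16+13=29≡3 → D
J(9): 9+13=22 → W
K(10): 10+13=23 → X
Y(24): 24+13=37≡11 → L
Y(24): 24+13=37≡11 → L
M(12): 12+13=25 → Z
H(7): 7+13=20 → U
G(6): 6+13=19 → T
S(18): 18+13=31≡5 → F
G(6): 6+13=19 → T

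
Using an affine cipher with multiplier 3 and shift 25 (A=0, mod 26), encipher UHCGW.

HUFRN

U(20): 3·20+25=85≡7 → H
H(7): 3·7+25=46≡20 → U
C(2): 3·2+25=31≡5 → F
G(6): 3·6+25=43≡17 → R
W(22): 3·22+25=91≡13 → N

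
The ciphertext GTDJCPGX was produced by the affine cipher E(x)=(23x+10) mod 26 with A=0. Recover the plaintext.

The inverse of 23 mod 26 is 17, since 23·17=391≡1. Apply D(y)=17·(y−10) mod 26:
G(6): 17·(6−10)=-68≡10 → K
T(19): 17·(19−10)=153≡23 → X
D(3): 17·(3−10)=-119≡11 → L
J(9): 17·(9−10)=-17≡9 → J
C(2): 17·(2−10)=-136≡20 → U
P(15): 17·(15−10)=85≡7 → H
G(6): 17·(6−10)=-68≡10 → K
X(23): 17·(23−10)=221≡13 → N

KXLJUHKN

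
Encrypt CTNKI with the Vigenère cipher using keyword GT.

Repeat the key across the message: GTGTG
C(2)+G(6): 8 → I
T(19)+T(19): 38≡12 → M
N(13)+G(6): 19 → T
K(10)+T(19): 29≡3 → D
I(8)+G(6): 14 → O

IMTDO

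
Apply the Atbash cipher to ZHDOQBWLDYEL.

ASWLJYDOWBVO

Z(25) → A(0)
H(7) → S(18)
D(3) → W(22)
O(14) → L(11)
Q(16) → J(9)
B(1) → Y(24)
W(22) → D(3)
L(11) → O(14)
D(3) → W(22)
Y(24) → B(1)
E(4) → V(21)
L(11) → O(14)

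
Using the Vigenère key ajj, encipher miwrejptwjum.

mrfrnspcfjdv

Repeat the key across the message: ajjajjajjajj
m(12)+a(0): 12 → m
i(8)+j(9): 17 → r
w(22)+j(9): 31≡5 → f
r(17)+a(0): 17 → r
e(4)+j(9): 13 → n
j(9)+j(9): 18 → s
p(15)+a(0): 15 → p
t(19)+j(9): 28≡2 → c
w(22)+j(9): 31≡5 → f
j(9)+a(0): 9 → j
u(20)+j(9): 29≡3 → d
m(12)+j(9): 21 → v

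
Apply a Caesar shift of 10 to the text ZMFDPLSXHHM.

Z(25): 25+10=35≡9 → J
M(12): 12+10=22 → W
F(5): 5+10=15 → P
D(3): 3+10=13 → N
P(15): 15+10=25 → Z
L(11): 11+10=21 → V
S(18): 18+10=28≡2 → C
X(23): 23+10=33≡7 → H
H(7): 7+10=17 → R
H(7): 7+10=17 → R
M(12): 12+10=22 → W

JWPNZVCHRRW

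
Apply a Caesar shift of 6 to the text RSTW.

R(17): 17+6=23 → X
S(18): 18+6=24 → Y
T(19): 19+6=25 → Z
W(22): 22+6=28≡2 → C

XYZC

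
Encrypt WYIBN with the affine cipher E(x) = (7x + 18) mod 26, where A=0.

W(22): 7·22+18=172≡16 → Q
Y(24): 7·24+18=186≡4 → E
I(8): 7·8+18=74≡22 → W
B(1): 7·1+18=25 → Z
N(13): 7·13+18=109≡5 → F

QEWZF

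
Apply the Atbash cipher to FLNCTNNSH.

F(5) → U(20)
L(11) → O(14)
N(13) → M(12)
C(2) → X(23)
T(19) → G(6)
N(13) → M(12)
N(13) → M(12)
S(18) → H(7)
H(7) → S(18)

UOMXGMMHS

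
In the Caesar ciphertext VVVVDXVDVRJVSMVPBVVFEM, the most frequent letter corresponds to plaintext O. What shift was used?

7

The most frequent ciphertext letter is V (appears 10 times).
V is position 21; O is position 14.
Shift = 7.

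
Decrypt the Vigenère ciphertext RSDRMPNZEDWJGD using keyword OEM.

Repeat the key across the ciphertext: OEMOEMOEMOEMOE
R(17)−O(14): 3 → D
S(18)−E(4): 14 → O
D(3)−M(12): -9≡17 → R
R(17)−O(14): 3 → D
M(12)−E(4): 8 → I
P(15)−M(12): 3 → D
N(13)−O(14): -1≡25 → Z
Z(25)−E(4): 21 → V
E(4)−M(12): -8≡18 → S
D(3)−O(14): -11≡15 → P
W(22)−E(4): 18 → S
J(9)−M(12): -3≡23 → X
G(6)−O(14): -8≡18 → S
D(3)−E(4): -1≡25 → Z

DORDIDZVSPSXSZ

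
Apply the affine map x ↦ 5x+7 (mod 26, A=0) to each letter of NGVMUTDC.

N(13): 5·13+7=72≡20 → U
G(6): 5·6+7=37≡11 → L
V(21): 5·21+7=112≡8 → I
M(12): 5·12+7=67≡15 → P
U(20): 5·20+7=107≡3 → D
T(19): 5·19+7=102≡24 → Y
D(3): 5·3+7=22 → W
C(2): 5·2+7=17 → R

ULIPDYWR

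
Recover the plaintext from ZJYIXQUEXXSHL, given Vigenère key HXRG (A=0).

Repeat the key across the ciphertext: HXRGHXRGHXRGH
Z(25)−H(7): 18 → S
J(9)−X(23): -14≡12 → M
Y(24)−R(17): 7 → H
I(8)−G(6): 2 → C
X(23)−H(7): 16 → Q
Q(16)−X(23): -7≡19 → T
U(20)−R(17): 3 → D
E(4)−G(6): -2≡24 → Y
X(23)−H(7): 16 → Q
X(23)−X(23): 0 → A
S(18)−R(17): 1 → B
H(7)−G(6): 1 → B
L(11)−H(7): 4 → E

SMHCQTDYQABBE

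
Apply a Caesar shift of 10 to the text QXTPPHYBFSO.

Q(16): 16+10=26≡0 → A
X(23): 23+10=33≡7 → H
T(19): 19+10=29≡3 → D
P(15): 15+10=25 → Z
P(15): 15+10=25 → Z
H(7): 7+10=17 → R
Y(24): 24+10=34≡8 → I
B(1): 1+10=11 → L
F(5): 5+10=15 → P
S(18): 18+10=28≡2 → C
O(14): 14+10=24 → Y

AHDZZRILPCY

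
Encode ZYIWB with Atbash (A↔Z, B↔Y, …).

Z(25) → A(0)
Y(24) → B(1)
I(8) → R(17)
W(22) → D(3)
B(1) → Y(24)

ABRDY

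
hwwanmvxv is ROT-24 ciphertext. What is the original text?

jyycpoxzx

h(7): 7−24=-17≡9 → j
w(22): 22−24=-2≡24 → y
w(22): 22−24=-2≡24 → y
a(0): 0−24=-24≡2 → c
n(13): 13−24=-11≡15 → p
m(12): 12−24=-12≡14 → o
v(21): 21−24=-3≡23 → x
x(23): 23−24=-1≡25 → z
v(21): 21−24=-3≡23 → x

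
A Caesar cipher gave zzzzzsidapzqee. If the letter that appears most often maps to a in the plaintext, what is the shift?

25

The most frequent ciphertext letter is z (appears 6 times).
z is position 25; a is position 0.
Shift = 25.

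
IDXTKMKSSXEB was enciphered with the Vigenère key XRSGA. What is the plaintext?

LMFNKPTAMXHK

Repeat the key across the ciphertext: XRSGAXRSGAXR
I(8)−X(23): -15≡11 → L
D(3)−R(17): -14≡12 → M
X(23)−S(18): 5 → F
T(19)−G(6): 13 → N
K(10)−A(0): 10 → K
M(12)−X(23): -11≡15 → P
K(10)−R(17): -7≡19 → T
S(18)−S(18): 0 → A
S(18)−G(6): 12 → M
X(23)−A(0): 23 → X
E(4)−X(23): -19≡7 → H
B(1)−R(17): -16≡10 → K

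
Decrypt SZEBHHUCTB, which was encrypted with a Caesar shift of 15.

S(18): 18−15=3 → D
Z(25): 25−15=10 → K
E(4): 4−15=-11≡15 → P
B(1): 1−15=-14≡12 → M
H(7): 7−15=-8≡18 → S
H(7): 7−15=-8≡18 → S
U(20): 20−15=5 → F
C(2): 2−15=-13≡13 → N
T(19): 19−15=4 → E
B(1): 1−15=-14≡12 → M

DKPMSSFNEM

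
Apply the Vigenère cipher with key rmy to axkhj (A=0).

Repeat the key across the message: rmyrm
a(0)+r(17): 17 → r
x(23)+m(12): 35≡9 → j
k(10)+y(24): 34≡8 → i
h(7)+r(17): 24 → y
j(9)+m(12): 21 → v

rjiyv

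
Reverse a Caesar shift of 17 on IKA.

RTJ

I(8): 8−17=-9≡17 → R
K(10): 10−17=-7≡19 → T
A(0): 0−17=-17≡9 → J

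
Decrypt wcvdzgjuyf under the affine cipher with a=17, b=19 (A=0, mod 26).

rzuwinexlq

The inverse of 17 mod 26 is 23, since 17·23=391≡1. Apply D(y)=23·(y−19) mod 26:
w(22): 23·(22−19)=69≡17 → r
c(2): 23·(2−19)=-391≡25 → z
v(21): 23·(21−19)=46≡20 → u
d(3): 23·(3−19)=-368≡22 → w
z(25): 23·(25−19)=138≡8 → i
g(6): 23·(6−19)=-299≡13 → n
j(9): 23·(9−19)=-230≡4 → e
u(20): 23·(20−19)=23 → x
y(24): 23·(24−19)=115≡11 → l
f(5): 23·(5−19)=-322≡16 → q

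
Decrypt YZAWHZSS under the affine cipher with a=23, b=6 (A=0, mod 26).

ULCMRLWW

The inverse of 23 mod 26 is 17, since 23·17=391≡1. Apply D(y)=17·(y−6) mod 26:
Y(24): 17·(24−6)=306≡20 → U
Z(25): 17·(25−6)=323≡11 → L
A(0): 17·(0−6)=-102≡2 → C
W(22): 17·(22−6)=272≡12 → M
H(7): 17·(7−6)=17 → R
Z(25): 17·(25−6)=323≡11 → L
S(18): 17·(18−6)=204≡22 → W
S(18): 17·(18−6)=204≡22 → W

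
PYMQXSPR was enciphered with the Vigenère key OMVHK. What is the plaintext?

BMRJNEDW

Repeat the key across the ciphertext: OMVHKOMV
P(15)−O(14): 1 → B
Y(24)−M(12): 12 → M
M(12)−V(21): -9≡17 → R
Q(16)−H(7): 9 → J
X(23)−K(10): 13 → N
S(18)−O(14): 4 → E
P(15)−M(12): 3 → D
R(17)−V(21): -4≡22 → W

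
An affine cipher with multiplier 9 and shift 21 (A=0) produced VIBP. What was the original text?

The inverse of 9 mod 26 is 3, since 9·3=27≡1. Apply D(y)=3·(y−21) mod 26:
V(21): 3·(21−21)=0 → A
I(8): 3·(8−21)=-39≡13 → N
B(1): 3·(1−21)=-60≡18 → S
P(15): 3·(15−21)=-18≡8 → I

ANSI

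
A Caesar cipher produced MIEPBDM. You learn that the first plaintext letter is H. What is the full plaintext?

HDZKWYH

From the crib: M(12)−H(7)=5, so the shift is 5.
Subtract 5 from each ciphertext letter:
M(12): 12−5=7 → H
I(8): 8−5=3 → D
E(4): 4−5=-1≡25 → Z
P(15): 15−5=10 → K
B(1): 1−5=-4≡22 → W
D(3): 3−5=-2≡24 → Y
M(12): 12−5=7 → H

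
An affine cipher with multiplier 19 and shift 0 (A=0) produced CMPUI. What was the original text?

The inverse of 19 mod 26 is 11, since 19·11=209≡1. Apply D(y)=11·(y−0) mod 26:
C(2): 11·(2−0)=22 → W
M(12): 11·(12−0)=132≡2 → C
P(15): 11·(15−0)=165≡9 → J
U(20): 11·(20−0)=220≡12 → M
I(8): 11·(8−0)=88≡10 → K

WCJMK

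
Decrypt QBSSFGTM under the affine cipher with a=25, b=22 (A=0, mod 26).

The inverse of 25 mod 26 is 25, since 25·25=625≡1. Apply D(y)=25·(y−22) mod 26:
Q(16): 25·(16−22)=-150≡6 → G
B(1): 25·(1−22)=-525≡21 → V
S(18): 25·(18−22)=-100≡4 → E
S(18): 25·(18−22)=-100≡4 → E
F(5): 25·(5−22)=-425≡17 → R
G(6): 25·(6−22)=-400≡16 → Q
T(19): 25·(19−22)=-75≡3 → D
M(12): 25·(12−22)=-250≡10 → K

GVEERQDK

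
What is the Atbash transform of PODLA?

P(15) → K(10)
O(14) → L(11)
D(3) → W(22)
L(11) → O(14)
A(0) → Z(25)

KLWOZ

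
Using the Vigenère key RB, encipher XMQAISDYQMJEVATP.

ONHBZTUZHNAFMBKQ

Repeat the key across the message: RBRBRBRBRBRBRBRB
X(23)+R(17): 40≡14 → O
M(12)+B(1): 13 → N
Q(16)+R(17): 33≡7 → H
A(0)+B(1): 1 → B
I(8)+R(17): 25 → Z
S(18)+B(1): 19 → T
D(3)+R(17): 20 → U
Y(24)+B(1): 25 → Z
Q(16)+R(17): 33≡7 → H
M(12)+B(1): 13 → N
J(9)+R(17): 26≡0 → A
E(4)+B(1): 5 → F
V(21)+R(17): 38≡12 → M
A(0)+B(1): 1 → B
T(19)+R(17): 36≡10 → K
P(15)+B(1): 16 → Q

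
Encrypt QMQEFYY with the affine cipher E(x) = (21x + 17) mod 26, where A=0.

Q(16): 21·16+17=353≡15 → P
M(12): 21·12+17=269≡9 → J
Q(16): 21·16+17=353≡15 → P
E(4): 21·4+17=101≡23 → X
F(5): 21·5+17=122≡18 → S
Y(24): 21·24+17=521≡1 → B
Y(24): 21·24+17=521≡1 → B

PJPXSBB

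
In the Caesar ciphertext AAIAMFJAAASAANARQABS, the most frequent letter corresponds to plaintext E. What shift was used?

The most frequent ciphertext letter is A (appears 10 times).
A is position 0; E is position 4.
Shift = -4≡22.

22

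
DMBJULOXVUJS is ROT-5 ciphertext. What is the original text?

D(3): 3−5=-2≡24 → Y
M(12): 12−5=7 → H
B(1): 1−5=-4≡22 → W
J(9): 9−5=4 → E
U(20): 20−5=15 → P
L(11): 11−5=6 → G
O(14): 14−5=9 → J
X(23): 23−5=18 → S
V(21): 21−5=16 → Q
U(20): 20−5=15 → P
J(9): 9−5=4 → E
S(18): 18−5=13 → N

YHWEPGJSQPEN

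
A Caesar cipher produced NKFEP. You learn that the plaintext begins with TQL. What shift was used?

From the crib: N(13)−T(19)=-6≡20, so the shift is 20.

20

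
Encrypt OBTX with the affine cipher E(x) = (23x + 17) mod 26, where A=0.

BOMA

O(14): 23·14+17=339≡1 → B
B(1): 23·1+17=40≡14 → O
T(19): 23·19+17=454≡12 → M
X(23): 23·23+17=546≡0 → A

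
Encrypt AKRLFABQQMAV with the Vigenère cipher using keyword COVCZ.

Repeat the key across the message: COVCZCOVCZCO
A(0)+C(2): 2 → C
K(10)+O(14): 24 → Y
R(17)+V(21): 38≡12 → M
L(11)+C(2): 13 → N
F(5)+Z(25): 30≡4 → E
A(0)+C(2): 2 → C
B(1)+O(14): 15 → P
Q(16)+V(21): 37≡11 → L
Q(16)+C(2): 18 → S
M(12)+Z(25): 37≡11 → L
A(0)+C(2): 2 → C
V(21)+O(14): 35≡9 → J

CYMNECPLSLCJ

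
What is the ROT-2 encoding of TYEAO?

VAGCQ

T(19): 19+2=21 → V
Y(24): 24+2=26≡0 → A
E(4): 4+2=6 → G
A(0): 0+2=2 → C
O(14): 14+2=16 → Q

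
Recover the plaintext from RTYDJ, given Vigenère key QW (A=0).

BXIHT

Repeat the key across the ciphertext: QWQWQ
R(17)−Q(16): 1 → B
T(19)−W(22): -3≡23 → X
Y(24)−Q(16): 8 → I
D(3)−W(22): -19≡7 → H
J(9)−Q(16): -7≡19 → T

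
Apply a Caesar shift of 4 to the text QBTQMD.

Q(16): 16+4=20 → U
B(1): 1+4=5 → F
T(19): 19+4=23 → X
Q(16): 16+4=20 → U
M(12): 12+4=16 → Q
D(3): 3+4=7 → H

UFXUQH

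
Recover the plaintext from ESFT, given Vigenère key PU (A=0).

PYQZ

Repeat the key across the ciphertext: PUPU
E(4)−P(15): -11≡15 → P
S(18)−U(20): -2≡24 → Y
F(5)−P(15): -10≡16 → Q
T(19)−U(20): -1≡25 → Z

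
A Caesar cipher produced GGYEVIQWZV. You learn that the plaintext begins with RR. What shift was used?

From the crib: G(6)−R(17)=-11≡15, so the shift is 15.

15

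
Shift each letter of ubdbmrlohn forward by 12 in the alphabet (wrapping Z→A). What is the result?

gnpnydxatz

u(20): 20+12=32≡6 → g
b(1): 1+12=13 → n
d(3): 3+12=15 → p
b(1): 1+12=13 → n
m(12): 12+12=24 → y
r(17): 17+12=29≡3 → d
l(11): 11+12=23 → x
o(14): 14+12=26≡0 → a
h(7): 7+12=19 → t
n(13): 13+12=25 → z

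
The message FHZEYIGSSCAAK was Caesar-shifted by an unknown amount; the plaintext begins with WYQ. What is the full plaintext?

From the crib: F(5)−W(22)=-17≡9, so the shift is 9.
Subtract 9 from each ciphertext letter:
F(5): 5−9=-4≡22 → W
H(7): 7−9=-2≡24 → Y
Z(25): 25−9=16 → Q
E(4): 4−9=-5≡21 → V
Y(24): 24−9=15 → P
I(8): 8−9=-1≡25 → Z
G(6): 6−9=-3≡23 → X
S(18): 18−9=9 → J
S(18): 18−9=9 → J
C(2): 2−9=-7≡19 → T
A(0): 0−9=-9≡17 → R
A(0): 0−9=-9≡17 → R
K(10): 10−9=1 → B

WYQVPZXJJTRRB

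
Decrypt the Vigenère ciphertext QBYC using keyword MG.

EVMW

Repeat the key across the ciphertext: MGMG
Q(16)−M(12): 4 → E
B(1)−G(6): -5≡21 → V
Y(24)−M(12): 12 → M
C(2)−G(6): -4≡22 → W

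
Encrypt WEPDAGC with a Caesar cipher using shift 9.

W(22): 22+9=31≡5 → F
E(4): 4+9=13 → N
P(15): 15+9=24 → Y
D(3): 3+9=12 → M
A(0): 0+9=9 → J
G(6): 6+9=15 → P
C(2): 2+9=11 → L

FNYMJPL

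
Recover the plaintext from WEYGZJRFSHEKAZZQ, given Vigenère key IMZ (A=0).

Repeat the key across the ciphertext: IMZIMZIMZIMZIMZI
W(22)−I(8): 14 → O
E(4)−M(12): -8≡18 → S
Y(24)−Z(25): -1≡25 → Z
G(6)−I(8): -2≡24 → Y
Z(25)−M(12): 13 → N
J(9)−Z(25): -16≡10 → K
R(17)−I(8): 9 → J
F(5)−M(12): -7≡19 → T
S(18)−Z(25): -7≡19 → T
H(7)−I(8): -1≡25 → Z
E(4)−M(12): -8≡18 → S
K(10)−Z(25): -15≡11 → L
A(0)−I(8): -8≡18 → S
Z(25)−M(12): 13 → N
Z(25)−Z(25): 0 → A
Q(16)−I(8): 8 → I

OSZYNKJTTZSLSNAI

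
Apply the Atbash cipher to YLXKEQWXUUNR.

Y(24) → B(1)
L(11) → O(14)
X(23) → C(2)
K(10) → P(15)
E(4) → V(21)
Q(16) → J(9)
W(22) → D(3)
X(23) → C(2)
U(20) → F(5)
U(20) → F(5)
N(13) → M(12)
R(17) → I(8)

BOCPVJDCFFMI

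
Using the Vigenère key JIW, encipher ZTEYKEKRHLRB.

IBAHSATZDUZX

Repeat the key across the message: JIWJIWJIWJIW
Z(25)+J(9): 34≡8 → I
T(19)+I(8): 27≡1 → B
E(4)+W(22): 26≡0 → A
Y(24)+J(9): 33≡7 → H
K(10)+I(8): 18 → S
E(4)+W(22): 26≡0 → A
K(10)+J(9): 19 → T
R(17)+I(8): 25 → Z
H(7)+W(22): 29≡3 → D
L(11)+J(9): 20 → U
R(17)+I(8): 25 → Z
B(1)+W(22): 23 → X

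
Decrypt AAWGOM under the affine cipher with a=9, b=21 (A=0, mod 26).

The inverse of 9 mod 26 is 3, since 9·3=27≡1. Apply D(y)=3·(y−21) mod 26:
A(0): 3·(0−21)=-63≡15 → P
A(0): 3·(0−21)=-63≡15 → P
W(22): 3·(22−21)=3 → D
G(6): 3·(6−21)=-45≡7 → H
O(14): 3·(14−21)=-21≡5 → F
M(12): 3·(12−21)=-27≡25 → Z

PPDHFZ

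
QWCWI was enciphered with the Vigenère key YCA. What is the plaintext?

SUCYG

Repeat the key across the ciphertext: YCAYC
Q(16)−Y(24): -8≡18 → S
W(22)−C(2): 20 → U
C(2)−A(0): 2 → C
W(22)−Y(24): -2≡24 → Y
I(8)−C(2): 6 → G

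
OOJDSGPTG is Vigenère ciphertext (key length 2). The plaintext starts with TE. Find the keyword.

Subtract each crib letter from the matching ciphertext letter (mod 26):
O(14)−T(19)=-5≡21 → V
O(14)−E(4)=10 → K

VK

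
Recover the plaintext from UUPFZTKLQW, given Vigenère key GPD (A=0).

OFMZKQEWNQ

Repeat the key across the ciphertext: GPDGPDGPDG
U(20)−G(6): 14 → O
U(20)−P(15): 5 → F
P(15)−D(3): 12 → M
F(5)−G(6): -1≡25 → Z
Z(25)−P(15): 10 → K
T(19)−D(3): 16 → Q
K(10)−G(6): 4 → E
L(11)−P(15): -4≡22 → W
Q(16)−D(3): 13 → N
W(22)−G(6): 16 → Q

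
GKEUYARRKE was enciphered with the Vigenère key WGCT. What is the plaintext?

Repeat the key across the ciphertext: WGCTWGCTWG
G(6)−W(22): -16≡10 → K
K(10)−G(6): 4 → E
E(4)−C(2): 2 → C
U(20)−T(19): 1 → B
Y(24)−W(22): 2 → C
A(0)−G(6): -6≡20 → U
R(17)−C(2): 15 → P
R(17)−T(19): -2≡24 → Y
K(10)−W(22): -12≡14 → O
E(4)−G(6): -2≡24 → Y

KECBCUPYOY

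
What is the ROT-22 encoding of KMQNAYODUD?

K(10): 10+22=32≡6 → G
M(12): 12+22=34≡8 → I
Q(16): 16+22=38≡12 → M
N(13): 13+22=35≡9 → J
A(0): 0+22=22 → W
Y(24): 24+22=46≡20 → U
O(14): 14+22=36≡10 → K
D(3): 3+22=25 → Z
U(20): 20+22=42≡16 → Q
D(3): 3+22=25 → Z

GIMJWUKZQZ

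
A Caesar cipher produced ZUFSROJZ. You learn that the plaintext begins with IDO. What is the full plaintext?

IDOBAXSI

From the crib: Z(25)−I(8)=17, so the shift is 17.
Subtract 17 from each ciphertext letter:
Z(25): 25−17=8 → I
U(20): 20−17=3 → D
F(5): 5−17=-12≡14 → O
S(18): 18−17=1 → B
R(17): 17−17=0 → A
O(14): 14−17=-3≡23 → X
J(9): 9−17=-8≡18 → S
Z(25): 25−17=8 → I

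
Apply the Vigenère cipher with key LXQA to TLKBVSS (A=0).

Repeat the key across the message: LXQALXQ
T(19)+L(11): 30≡4 → E
L(11)+X(23): 34≡8 → I
K(10)+Q(16): 26≡0 → A
B(1)+A(0): 1 → B
V(21)+L(11): 32≡6 → G
S(18)+X(23): 41≡15 → P
S(18)+Q(16): 34≡8 → I

EIABGPI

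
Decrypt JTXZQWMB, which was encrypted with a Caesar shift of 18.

J(9): 9−18=-9≡17 → R
T(19): 19−18=1 → B
X(23): 23−18=5 → F
Z(25): 25−18=7 → H
Q(16): 16−18=-2≡24 → Y
W(22): 22−18=4 → E
M(12): 12−18=-6≡20 → U
B(1): 1−18=-17≡9 → J

RBFHYEUJ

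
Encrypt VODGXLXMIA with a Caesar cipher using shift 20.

PIXARFRGCU

V(21): 21+20=41≡15 → P
O(14): 14+20=34≡8 → I
D(3): 3+20=23 → X
G(6): 6+20=26≡0 → A
X(23): 23+20=43≡17 → R
L(11): 11+20=31≡5 → F
X(23): 23+20=43≡17 → R
M(12): 12+20=32≡6 → G
I(8): 8+20=28≡2 → C
A(0): 0+20=20 → U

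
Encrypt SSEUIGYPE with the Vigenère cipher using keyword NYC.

FQGHGILNG

Repeat the key across the message: NYCNYCNYC
S(18)+N(13): 31≡5 → F
S(18)+Y(24): 42≡16 → Q
E(4)+C(2): 6 → G
U(20)+N(13): 33≡7 → H
I(8)+Y(24): 32≡6 → G
G(6)+C(2): 8 → I
Y(24)+N(13): 37≡11 → L
P(15)+Y(24): 39≡13 → N
E(4)+C(2): 6 → G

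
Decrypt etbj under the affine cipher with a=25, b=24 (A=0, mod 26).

The inverse of 25 mod 26 is 25, since 25·25=625≡1. Apply D(y)=25·(y−24) mod 26:
e(4): 25·(4−24)=-500≡20 → u
t(19): 25·(19−24)=-125≡5 → f
b(1): 25·(1−24)=-575≡23 → x
j(9): 25·(9−24)=-375≡15 → p

ufxp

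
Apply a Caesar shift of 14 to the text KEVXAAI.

YSJLOOW

K(10): 10+14=24 → Y
E(4): 4+14=18 → S
V(21): 21+14=35≡9 → J
X(23): 23+14=37≡11 → L
A(0): 0+14=14 → O
A(0): 0+14=14 → O
I(8): 8+14=22 → W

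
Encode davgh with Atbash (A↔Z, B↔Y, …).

wzets

d(3) → w(22)
a(0) → z(25)
v(21) → e(4)
g(6) → t(19)
h(7) → s(18)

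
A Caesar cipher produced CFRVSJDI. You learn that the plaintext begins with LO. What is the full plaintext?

From the crib: C(2)−L(11)=-9≡17, so the shift is 17.
Subtract 17 from each ciphertext letter:
C(2): 2−17=-15≡11 → L
F(5): 5−17=-12≡14 → O
R(17): 17−17=0 → A
V(21): 21−17=4 → E
S(18): 18−17=1 → B
J(9): 9−17=-8≡18 → S
D(3): 3−17=-14≡12 → M
I(8): 8−17=-9≡17 → R

LOAEBSMR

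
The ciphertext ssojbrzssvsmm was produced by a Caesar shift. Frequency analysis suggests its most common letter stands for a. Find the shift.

The most frequent ciphertext letter is s (appears 5 times).
s is position 18; a is position 0.
Shift = 18.

18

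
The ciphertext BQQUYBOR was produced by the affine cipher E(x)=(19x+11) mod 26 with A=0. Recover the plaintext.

The inverse of 19 mod 26 is 11, since 19·11=209≡1. Apply D(y)=11·(y−11) mod 26:
B(1): 11·(1−11)=-110≡20 → U
Q(16): 11·(16−11)=55≡3 → D
Q(16): 11·(16−11)=55≡3 → D
U(20): 11·(20−11)=99≡21 → V
Y(24): 11·(24−11)=143≡13 → N
B(1): 11·(1−11)=-110≡20 → U
O(14): 11·(14−11)=33≡7 → H
R(17): 11·(17−11)=66≡14 → O

UDDVNUHO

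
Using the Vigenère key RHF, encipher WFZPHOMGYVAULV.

NMEGOTDNDMHZCC

Repeat the key across the message: RHFRHFRHFRHFRH
W(22)+R(17): 39≡13 → N
F(5)+H(7): 12 → M
Z(25)+F(5): 30≡4 → E
P(15)+R(17): 32≡6 → G
H(7)+H(7): 14 → O
O(14)+F(5): 19 → T
M(12)+R(17): 29≡3 → D
G(6)+H(7): 13 → N
Y(24)+F(5): 29≡3 → D
V(21)+R(17): 38≡12 → M
A(0)+H(7): 7 → H
U(20)+F(5): 25 → Z
L(11)+R(17): 28≡2 → C
V(21)+H(7): 28≡2 → C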